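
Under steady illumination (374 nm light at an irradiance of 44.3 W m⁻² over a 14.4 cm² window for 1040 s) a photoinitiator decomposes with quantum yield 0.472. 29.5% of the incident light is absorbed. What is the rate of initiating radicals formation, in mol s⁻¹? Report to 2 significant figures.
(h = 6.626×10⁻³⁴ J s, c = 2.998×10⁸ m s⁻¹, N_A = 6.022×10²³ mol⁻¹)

2.8×10⁻⁸ mol s⁻¹

Photon energy at 374 nm: hc/λ = (6.626×10⁻³⁴)(2.998×10⁸)/(374×10⁻⁹) = 5.311×10⁻¹⁹ J.
Energy delivered: (44.3 W m⁻²)(14.4×10⁻⁴ m²)(1040 s) = 66.34 J.
Photons incident: 66.34 / 5.311×10⁻¹⁹ = 1.249×10²⁰, i.e. 1.249×10²⁰/6.022×10²³ = 2.074×10⁻⁴ mol.
Photons absorbed: 0.295 × 2.074×10⁻⁴ = 6.118×10⁻⁵ mol.
Product formed: 0.472 × 6.118×10⁻⁵ = 2.888×10⁻⁵ mol.
Rate: 2.888×10⁻⁵ / 1040 s = 2.8×10⁻⁸ mol s⁻¹.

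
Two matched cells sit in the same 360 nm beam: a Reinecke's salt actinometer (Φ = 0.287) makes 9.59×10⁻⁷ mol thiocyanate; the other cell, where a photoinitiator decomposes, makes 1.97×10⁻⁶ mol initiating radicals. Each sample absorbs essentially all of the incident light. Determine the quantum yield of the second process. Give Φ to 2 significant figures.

Φ = 0.59

Photons absorbed by the actinometer: 9.59×10⁻⁷ / 0.287 = 3.341×10⁻⁶ mol.
Φ(unknown) = 1.97×10⁻⁶ / 3.341×10⁻⁶ = 0.59.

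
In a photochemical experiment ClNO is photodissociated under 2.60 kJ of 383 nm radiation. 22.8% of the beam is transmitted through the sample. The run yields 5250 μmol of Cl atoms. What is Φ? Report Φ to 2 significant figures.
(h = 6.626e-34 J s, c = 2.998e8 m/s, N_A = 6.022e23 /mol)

Product: 5250 μmol = 0.00525 mol.
Photon energy at 383 nm: hc/λ = (6.626e-34)(2.998e8)/(383e-9) = 5.187e-19 J.
Incident energy: 2.60 kJ = 2600 J.
Photons incident: 2600 / 5.187e-19 = 5.013e21, i.e. 5.013e21/6.022e23 = 0.008324 mol.
Fraction absorbed: 1 − 22.8/100 = 0.7720.
Photons absorbed: 0.7720 × 0.008324 = 0.006426 mol.
Φ = 0.00525 mol / 0.006426 mol photons = 0.82.

Φ = 0.82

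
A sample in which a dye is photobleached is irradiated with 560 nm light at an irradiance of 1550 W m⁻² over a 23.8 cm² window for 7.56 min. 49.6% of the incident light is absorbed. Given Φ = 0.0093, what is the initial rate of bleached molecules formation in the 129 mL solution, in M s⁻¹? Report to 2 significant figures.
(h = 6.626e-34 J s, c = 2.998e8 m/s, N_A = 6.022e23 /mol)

Photon energy at 560 nm: hc/λ = (6.626e-34)(2.998e8)/(560e-9) = 3.547e-19 J.
Energy delivered: (1550 W m⁻²)(23.8e-4 m²)(453.6 s) = 1673 J.
Photons incident: 1673 / 3.547e-19 = 4.717e21, i.e. 4.717e21/6.022e23 = 0.007833 mol.
Photons absorbed: 0.496 × 0.007833 = 0.003885 mol.
Product formed: 0.0093 × 0.003885 = 3.613e-5 mol.
Rate: 3.613e-5 mol / (453.6 s × 0.129 L) = 6.2e-7 M s⁻¹.

6.2e-7 M s⁻¹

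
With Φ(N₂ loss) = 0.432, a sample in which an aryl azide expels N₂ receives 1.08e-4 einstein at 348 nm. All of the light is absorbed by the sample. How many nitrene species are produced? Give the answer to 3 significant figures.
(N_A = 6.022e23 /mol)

2.81e19 species

Product: Φ × n_abs = 0.432 × 1.08e-4 = 4.666e-5 mol.
As a count: 4.666e-5 × 6.022e23 = 2.81e19.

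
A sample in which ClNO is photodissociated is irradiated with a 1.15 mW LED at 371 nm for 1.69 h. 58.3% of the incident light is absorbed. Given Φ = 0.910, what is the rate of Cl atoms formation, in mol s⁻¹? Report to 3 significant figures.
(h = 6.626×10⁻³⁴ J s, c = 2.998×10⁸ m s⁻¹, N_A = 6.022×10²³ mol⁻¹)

Photon energy at 371 nm: hc/λ = (6.626×10⁻³⁴)(2.998×10⁸)/(371×10⁻⁹) = 5.354×10⁻¹⁹ J.
Energy delivered: (1.15 mW)(6084 s) = 6.997 J.
Photons incident: 6.997 / 5.354×10⁻¹⁹ = 1.307×10¹⁹, i.e. 1.307×10¹⁹/6.022×10²³ = 2.170×10⁻⁵ mol.
Photons absorbed: 0.583 × 2.170×10⁻⁵ = 1.265×10⁻⁵ mol.
Product formed: 0.910 × 1.265×10⁻⁵ = 1.151×10⁻⁵ mol.
Rate: 1.151×10⁻⁵ / 6084 s = 1.89×10⁻⁹ mol s⁻¹.

1.89×10⁻⁹ mol s⁻¹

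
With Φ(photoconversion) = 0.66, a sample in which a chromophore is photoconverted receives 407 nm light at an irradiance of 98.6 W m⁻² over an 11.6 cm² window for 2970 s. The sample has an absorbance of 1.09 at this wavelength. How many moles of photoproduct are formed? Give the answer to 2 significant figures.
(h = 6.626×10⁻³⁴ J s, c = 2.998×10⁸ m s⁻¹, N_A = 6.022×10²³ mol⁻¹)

7.0×10⁻⁴ mol

Photon energy at 407 nm: hc/λ = (6.626×10⁻³⁴)(2.998×10⁸)/(407×10⁻⁹) = 4.881×10⁻¹⁹ J.
Energy delivered: (98.6 W m⁻²)(11.6×10⁻⁴ m²)(2970 s) = 339.7 J.
Photons incident: 339.7 / 4.881×10⁻¹⁹ = 6.960×10²⁰, i.e. 6.960×10²⁰/6.022×10²³ = 0.001156 mol.
Fraction absorbed: 1 − 10^(−1.09) = 0.9187.
Photons absorbed: 0.9187 × 0.001156 = 0.001062 mol.
Product: Φ × n_abs = 0.66 × 0.001062 = 7.009×10⁻⁴ mol.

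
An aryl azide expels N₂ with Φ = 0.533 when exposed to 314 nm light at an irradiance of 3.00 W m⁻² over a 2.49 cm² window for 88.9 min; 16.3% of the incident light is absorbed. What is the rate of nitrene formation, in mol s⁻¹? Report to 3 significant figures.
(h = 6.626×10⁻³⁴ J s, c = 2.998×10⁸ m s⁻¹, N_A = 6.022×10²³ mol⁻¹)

Photon energy at 314 nm: hc/λ = (6.626×10⁻³⁴)(2.998×10⁸)/(314×10⁻⁹) = 6.326×10⁻¹⁹ J.
Energy delivered: (3.00 W m⁻²)(2.49×10⁻⁴ m²)(5334 s) = 3.984 J.
Photons incident: 3.984 / 6.326×10⁻¹⁹ = 6.298×10¹⁸, i.e. 6.298×10¹⁸/6.022×10²³ = 1.046×10⁻⁵ mol.
Photons absorbed: 0.163 × 1.046×10⁻⁵ = 1.705×10⁻⁶ mol.
Product formed: 0.533 × 1.705×10⁻⁶ = 9.088×10⁻⁷ mol.
Rate: 9.088×10⁻⁷ / 5334 s = 1.70×10⁻¹⁰ mol s⁻¹.

1.70×10⁻¹⁰ mol s⁻¹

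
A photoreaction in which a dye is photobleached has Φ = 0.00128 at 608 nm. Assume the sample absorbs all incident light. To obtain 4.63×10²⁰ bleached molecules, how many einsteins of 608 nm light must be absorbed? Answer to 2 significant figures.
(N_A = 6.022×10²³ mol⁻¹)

Product: 4.63×10²⁰ / 6.022×10²³ = 7.688×10⁻⁴ mol.
Photons that must be absorbed: 7.688×10⁻⁴ / 0.00128 = 0.6006 mol.

0.60 einstein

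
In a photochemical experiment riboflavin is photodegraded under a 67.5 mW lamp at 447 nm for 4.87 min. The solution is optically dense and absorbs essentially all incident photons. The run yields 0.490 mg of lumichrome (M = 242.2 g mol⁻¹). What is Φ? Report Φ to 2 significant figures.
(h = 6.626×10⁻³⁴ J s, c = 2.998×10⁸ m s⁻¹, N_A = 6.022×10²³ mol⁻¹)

Product: 0.490 mg / 242.2 g mol⁻¹ = 2.023×10⁻⁶ mol.
Photon energy at 447 nm: hc/λ = (6.626×10⁻³⁴)(2.998×10⁸)/(447×10⁻⁹) = 4.444×10⁻¹⁹ J.
Energy delivered: (67.5 mW)(292.2 s) = 19.72 J.
Photons incident: 19.72 / 4.444×10⁻¹⁹ = 4.437×10¹⁹, i.e. 4.437×10¹⁹/6.022×10²³ = 7.368×10⁻⁵ mol.
Φ = 2.023×10⁻⁶ mol / 7.368×10⁻⁵ mol photons = 0.027.

Φ = 0.027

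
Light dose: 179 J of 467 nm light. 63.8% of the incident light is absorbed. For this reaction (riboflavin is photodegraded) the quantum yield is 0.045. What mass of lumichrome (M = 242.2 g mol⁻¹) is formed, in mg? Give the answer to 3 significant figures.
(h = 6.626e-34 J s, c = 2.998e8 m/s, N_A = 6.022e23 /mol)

Photon energy at 467 nm: hc/λ = (6.626e-34)(2.998e8)/(467e-9) = 4.254e-19 J.
Photons incident: 179 / 4.254e-19 = 4.208e20, i.e. 4.208e20/6.022e23 = 6.988e-4 mol.
Photons absorbed: 0.638 × 6.988e-4 = 4.458e-4 mol.
Product: Φ × n_abs = 0.045 × 4.458e-4 = 2.006e-5 mol.
Mass: 2.006e-5 × 242.2 = 0.004859 g = 4.86 mg.

4.86 mg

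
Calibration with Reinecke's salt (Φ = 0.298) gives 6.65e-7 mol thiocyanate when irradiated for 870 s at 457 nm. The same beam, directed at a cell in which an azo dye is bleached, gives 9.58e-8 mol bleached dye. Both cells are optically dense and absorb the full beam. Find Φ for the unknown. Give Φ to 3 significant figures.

Φ = 0.0429

Photons absorbed by the actinometer: 6.65e-7 / 0.298 = 2.232e-6 mol.
Φ(unknown) = 9.58e-8 / 2.232e-6 = 0.0429.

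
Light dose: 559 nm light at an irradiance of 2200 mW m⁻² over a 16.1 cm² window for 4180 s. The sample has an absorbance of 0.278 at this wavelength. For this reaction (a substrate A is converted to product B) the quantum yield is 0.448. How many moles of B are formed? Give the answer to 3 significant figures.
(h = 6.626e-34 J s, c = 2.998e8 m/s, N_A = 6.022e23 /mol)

1.47e-5 mol

Photon energy at 559 nm: hc/λ = (6.626e-34)(2.998e8)/(559e-9) = 3.554e-19 J.
Energy delivered: (2200 mW m⁻²)(16.1e-4 m²)(4180 s) = 14.81 J.
Photons incident: 14.81 / 3.554e-19 = 4.167e19, i.e. 4.167e19/6.022e23 = 6.920e-5 mol.
Fraction absorbed: 1 − 10^(−0.278) = 0.4728.
Photons absorbed: 0.4728 × 6.920e-5 = 3.272e-5 mol.
Product: Φ × n_abs = 0.448 × 3.272e-5 = 1.466e-5 mol.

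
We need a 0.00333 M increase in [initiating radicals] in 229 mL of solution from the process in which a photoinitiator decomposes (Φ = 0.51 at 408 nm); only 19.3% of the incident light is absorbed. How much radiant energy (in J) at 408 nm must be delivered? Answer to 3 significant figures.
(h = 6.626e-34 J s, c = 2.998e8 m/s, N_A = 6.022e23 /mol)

2270 J

Product: (0.00333 M)(0.229 L) = 7.626e-4 mol.
Photons that must be absorbed: 7.626e-4 / 0.51 = 0.001495 mol.
Incident photons needed: 0.001495 / 0.193 = 0.007746 mol.
Photon energy: hc/λ = 4.869e-19 J; per mole, 2.932e5 J mol⁻¹.
Energy required: 0.007746 × 2.932e5 = 2270 J.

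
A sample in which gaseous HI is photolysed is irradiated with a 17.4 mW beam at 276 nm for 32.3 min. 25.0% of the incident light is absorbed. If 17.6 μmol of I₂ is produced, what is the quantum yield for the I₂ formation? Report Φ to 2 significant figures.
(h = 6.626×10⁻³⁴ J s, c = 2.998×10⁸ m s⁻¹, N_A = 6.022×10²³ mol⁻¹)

Φ = 0.90

Product: 17.6 μmol = 1.76×10⁻⁵ mol.
Photon energy at 276 nm: hc/λ = (6.626×10⁻³⁴)(2.998×10⁸)/(276×10⁻⁹) = 7.197×10⁻¹⁹ J.
Energy delivered: (17.4 mW)(1938 s) = 33.72 J.
Photons incident: 33.72 / 7.197×10⁻¹⁹ = 4.685×10¹⁹, i.e. 4.685×10¹⁹/6.022×10²³ = 7.780×10⁻⁵ mol.
Photons absorbed: 0.250 × 7.780×10⁻⁵ = 1.945×10⁻⁵ mol.
Φ = 1.76×10⁻⁵ mol / 1.945×10⁻⁵ mol photons = 0.90.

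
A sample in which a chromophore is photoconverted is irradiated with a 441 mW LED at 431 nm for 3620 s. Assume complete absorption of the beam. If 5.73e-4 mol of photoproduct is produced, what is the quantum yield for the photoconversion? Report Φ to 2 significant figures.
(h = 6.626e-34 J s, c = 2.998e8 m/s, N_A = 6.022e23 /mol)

Φ = 0.10

Photon energy at 431 nm: hc/λ = (6.626e-34)(2.998e8)/(431e-9) = 4.609e-19 J.
Energy delivered: (441 mW)(3620 s) = 1596 J.
Photons incident: 1596 / 4.609e-19 = 3.463e21, i.e. 3.463e21/6.022e23 = 0.005751 mol.
Φ = 5.73e-4 mol / 0.005751 mol photons = 0.10.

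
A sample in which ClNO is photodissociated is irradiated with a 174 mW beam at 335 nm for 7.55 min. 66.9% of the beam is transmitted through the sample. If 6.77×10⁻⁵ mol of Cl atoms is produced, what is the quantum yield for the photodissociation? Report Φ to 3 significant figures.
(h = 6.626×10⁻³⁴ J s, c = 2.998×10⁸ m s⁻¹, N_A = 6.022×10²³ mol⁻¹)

Φ = 0.927

Photon energy at 335 nm: hc/λ = (6.626×10⁻³⁴)(2.998×10⁸)/(335×10⁻⁹) = 5.930×10⁻¹⁹ J.
Energy delivered: (174 mW)(453 s) = 78.82 J.
Photons incident: 78.82 / 5.930×10⁻¹⁹ = 1.329×10²⁰, i.e. 1.329×10²⁰/6.022×10²³ = 2.207×10⁻⁴ mol.
Fraction absorbed: 1 − 66.9/100 = 0.3310.
Photons absorbed: 0.3310 × 2.207×10⁻⁴ = 7.305×10⁻⁵ mol.
Φ = 6.77×10⁻⁵ mol / 7.305×10⁻⁵ mol photons = 0.927.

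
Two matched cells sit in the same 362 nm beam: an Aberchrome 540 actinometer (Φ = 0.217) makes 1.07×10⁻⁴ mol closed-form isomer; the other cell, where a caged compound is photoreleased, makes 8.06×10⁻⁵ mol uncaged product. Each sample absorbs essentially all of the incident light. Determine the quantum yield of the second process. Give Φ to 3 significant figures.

Φ = 0.163

Photons absorbed by the actinometer: 1.07×10⁻⁴ / 0.217 = 4.931×10⁻⁴ mol.
Φ(unknown) = 8.06×10⁻⁵ / 4.931×10⁻⁴ = 0.163.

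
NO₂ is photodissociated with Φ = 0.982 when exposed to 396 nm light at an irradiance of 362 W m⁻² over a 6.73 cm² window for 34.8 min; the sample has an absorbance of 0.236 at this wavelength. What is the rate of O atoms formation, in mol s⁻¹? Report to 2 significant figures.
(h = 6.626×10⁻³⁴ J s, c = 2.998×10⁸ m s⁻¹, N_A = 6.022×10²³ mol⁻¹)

3.3×10⁻⁷ mol s⁻¹

Photon energy at 396 nm: hc/λ = (6.626×10⁻³⁴)(2.998×10⁸)/(396×10⁻⁹) = 5.016×10⁻¹⁹ J.
Energy delivered: (362 W m⁻²)(6.73×10⁻⁴ m²)(2088 s) = 508.7 J.
Photons incident: 508.7 / 5.016×10⁻¹⁹ = 1.014×10²¹, i.e. 1.014×10²¹/6.022×10²³ = 0.001684 mol.
Fraction absorbed: 1 − 10^(−0.236) = 0.4192.
Photons absorbed: 0.4192 × 0.001684 = 7.059×10⁻⁴ mol.
Product formed: 0.982 × 7.059×10⁻⁴ = 6.932×10⁻⁴ mol.
Rate: 6.932×10⁻⁴ / 2088 s = 3.3×10⁻⁷ mol s⁻¹.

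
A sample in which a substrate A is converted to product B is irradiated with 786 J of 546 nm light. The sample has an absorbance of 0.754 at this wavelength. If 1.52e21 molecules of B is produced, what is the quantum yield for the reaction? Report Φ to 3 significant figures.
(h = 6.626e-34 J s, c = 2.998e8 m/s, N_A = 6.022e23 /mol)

Product: 1.52e21 / 6.022e23 = 0.002524 mol.
Photon energy at 546 nm: hc/λ = (6.626e-34)(2.998e8)/(546e-9) = 3.638e-19 J.
Photons incident: 786 / 3.638e-19 = 2.161e21, i.e. 2.161e21/6.022e23 = 0.003589 mol.
Fraction absorbed: 1 − 10^(−0.754) = 0.8238.
Photons absorbed: 0.8238 × 0.003589 = 0.002957 mol.
Φ = 0.002524 mol / 0.002957 mol photons = 0.854.

Φ = 0.854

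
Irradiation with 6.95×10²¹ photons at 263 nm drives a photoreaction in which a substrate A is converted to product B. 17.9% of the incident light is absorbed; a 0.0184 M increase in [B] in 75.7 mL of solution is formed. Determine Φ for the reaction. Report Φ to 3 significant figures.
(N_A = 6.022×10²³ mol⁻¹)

Φ = 0.674

Product: (0.0184 M)(0.0757 L) = 0.001393 mol.
Moles of photons: 6.95×10²¹ / 6.022×10²³ = 0.01154 mol.
Photons absorbed: 0.179 × 0.01154 = 0.002066 mol.
Φ = 0.001393 mol / 0.002066 mol photons = 0.674.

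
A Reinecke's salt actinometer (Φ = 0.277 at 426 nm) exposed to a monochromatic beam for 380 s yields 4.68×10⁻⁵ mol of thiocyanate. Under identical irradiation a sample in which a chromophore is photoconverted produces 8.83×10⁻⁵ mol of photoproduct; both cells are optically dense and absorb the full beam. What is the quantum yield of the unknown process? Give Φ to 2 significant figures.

Φ = 0.52

Photons absorbed by the actinometer: 4.68×10⁻⁵ / 0.277 = 1.690×10⁻⁴ mol.
Φ(unknown) = 8.83×10⁻⁵ / 1.690×10⁻⁴ = 0.52.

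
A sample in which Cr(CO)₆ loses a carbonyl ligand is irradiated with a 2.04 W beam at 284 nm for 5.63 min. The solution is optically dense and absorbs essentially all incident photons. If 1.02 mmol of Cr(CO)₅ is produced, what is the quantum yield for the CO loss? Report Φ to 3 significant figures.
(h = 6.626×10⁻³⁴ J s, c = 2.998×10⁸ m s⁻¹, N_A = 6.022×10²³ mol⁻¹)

Φ = 0.623

Product: 1.02 mmol = 0.00102 mol.
Photon energy at 284 nm: hc/λ = (6.626×10⁻³⁴)(2.998×10⁸)/(284×10⁻⁹) = 6.995×10⁻¹⁹ J.
Energy delivered: (2.04 W)(337.8 s) = 689.1 J.
Photons incident: 689.1 / 6.995×10⁻¹⁹ = 9.851×10²⁰, i.e. 9.851×10²⁰/6.022×10²³ = 0.001636 mol.
Φ = 0.00102 mol / 0.001636 mol photons = 0.623.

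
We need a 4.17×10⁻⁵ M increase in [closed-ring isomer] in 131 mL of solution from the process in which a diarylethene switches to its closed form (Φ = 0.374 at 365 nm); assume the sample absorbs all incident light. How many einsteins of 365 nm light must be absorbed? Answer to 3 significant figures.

Product: (4.17×10⁻⁵ M)(0.131 L) = 5.463×10⁻⁶ mol.
Photons that must be absorbed: 5.463×10⁻⁶ / 0.374 = 1.461×10⁻⁵ mol.

1.46×10⁻⁵ einstein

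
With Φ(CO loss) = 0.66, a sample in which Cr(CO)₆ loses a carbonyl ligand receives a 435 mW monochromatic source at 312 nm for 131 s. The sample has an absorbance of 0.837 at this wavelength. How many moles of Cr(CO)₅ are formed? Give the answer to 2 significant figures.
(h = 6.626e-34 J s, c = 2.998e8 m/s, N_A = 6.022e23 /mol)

Photon energy at 312 nm: hc/λ = (6.626e-34)(2.998e8)/(312e-9) = 6.367e-19 J.
Energy delivered: (435 mW)(131 s) = 56.99 J.
Photons incident: 56.99 / 6.367e-19 = 8.951e19, i.e. 8.951e19/6.022e23 = 1.486e-4 mol.
Fraction absorbed: 1 − 10^(−0.837) = 0.8545.
Photons absorbed: 0.8545 × 1.486e-4 = 1.270e-4 mol.
Product: Φ × n_abs = 0.66 × 1.270e-4 = 8.382e-5 mol.

8.4e-5 mol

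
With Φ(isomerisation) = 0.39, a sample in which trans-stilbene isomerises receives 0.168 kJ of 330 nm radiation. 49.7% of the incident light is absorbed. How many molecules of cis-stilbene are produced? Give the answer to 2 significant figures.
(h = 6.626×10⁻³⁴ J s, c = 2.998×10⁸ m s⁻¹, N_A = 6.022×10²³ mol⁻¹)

Photon energy at 330 nm: hc/λ = (6.626×10⁻³⁴)(2.998×10⁸)/(330×10⁻⁹) = 6.020×10⁻¹⁹ J.
Incident energy: 0.168 kJ = 168 J.
Photons incident: 168 / 6.020×10⁻¹⁹ = 2.791×10²⁰, i.e. 2.791×10²⁰/6.022×10²³ = 4.635×10⁻⁴ mol.
Photons absorbed: 0.497 × 4.635×10⁻⁴ = 2.304×10⁻⁴ mol.
Product: Φ × n_abs = 0.39 × 2.304×10⁻⁴ = 8.986×10⁻⁵ mol.
As a count: 8.986×10⁻⁵ × 6.022×10²³ = 5.4×10¹⁹.

5.4×10¹⁹ molecules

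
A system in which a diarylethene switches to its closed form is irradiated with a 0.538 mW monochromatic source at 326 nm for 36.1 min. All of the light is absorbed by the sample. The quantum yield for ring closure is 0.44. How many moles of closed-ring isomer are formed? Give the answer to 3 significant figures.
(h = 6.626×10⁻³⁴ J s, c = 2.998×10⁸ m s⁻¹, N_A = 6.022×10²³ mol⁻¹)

1.40×10⁻⁶ mol

Photon energy at 326 nm: hc/λ = (6.626×10⁻³⁴)(2.998×10⁸)/(326×10⁻⁹) = 6.093×10⁻¹⁹ J.
Energy delivered: (0.538 mW)(2166 s) = 1.165 J.
Photons incident: 1.165 / 6.093×10⁻¹⁹ = 1.912×10¹⁸, i.e. 1.912×10¹⁸/6.022×10²³ = 3.175×10⁻⁶ mol.
Product: Φ × n_abs = 0.44 × 3.175×10⁻⁶ = 1.397×10⁻⁶ mol.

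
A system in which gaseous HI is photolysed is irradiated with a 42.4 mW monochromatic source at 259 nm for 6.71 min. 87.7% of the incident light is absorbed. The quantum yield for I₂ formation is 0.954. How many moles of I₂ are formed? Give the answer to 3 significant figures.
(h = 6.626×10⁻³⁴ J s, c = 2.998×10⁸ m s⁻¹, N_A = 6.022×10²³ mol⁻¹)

3.09×10⁻⁵ mol

Photon energy at 259 nm: hc/λ = (6.626×10⁻³⁴)(2.998×10⁸)/(259×10⁻⁹) = 7.670×10⁻¹⁹ J.
Energy delivered: (42.4 mW)(402.6 s) = 17.07 J.
Photons incident: 17.07 / 7.670×10⁻¹⁹ = 2.226×10¹⁹, i.e. 2.226×10¹⁹/6.022×10²³ = 3.696×10⁻⁵ mol.
Photons absorbed: 0.877 × 3.696×10⁻⁵ = 3.241×10⁻⁵ mol.
Product: Φ × n_abs = 0.954 × 3.241×10⁻⁵ = 3.092×10⁻⁵ mol.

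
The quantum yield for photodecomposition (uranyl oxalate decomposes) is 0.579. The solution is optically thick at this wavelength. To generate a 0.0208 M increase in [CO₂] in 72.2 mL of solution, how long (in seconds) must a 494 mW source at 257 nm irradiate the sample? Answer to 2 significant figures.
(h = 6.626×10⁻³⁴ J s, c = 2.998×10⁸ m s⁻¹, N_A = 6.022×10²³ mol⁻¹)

Product: (0.0208 M)(0.0722 L) = 0.001502 mol.
Photons that must be absorbed: 0.001502 / 0.579 = 0.002594 mol.
Photon energy: hc/λ = 7.729×10⁻¹⁹ J; per mole, 4.654×10⁵ J mol⁻¹.
Energy required: 0.002594 × 4.654×10⁵ = 1207 J.
Time: 1207 J / 0.494 W = 2400 s.

t ≈ 2400 s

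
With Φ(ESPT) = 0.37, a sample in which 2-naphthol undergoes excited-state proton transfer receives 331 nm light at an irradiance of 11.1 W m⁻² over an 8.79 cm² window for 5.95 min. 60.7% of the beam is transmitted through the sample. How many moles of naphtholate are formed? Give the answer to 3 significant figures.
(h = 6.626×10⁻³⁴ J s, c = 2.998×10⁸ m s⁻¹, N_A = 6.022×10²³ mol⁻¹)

Photon energy at 331 nm: hc/λ = (6.626×10⁻³⁴)(2.998×10⁸)/(331×10⁻⁹) = 6.001×10⁻¹⁹ J.
Energy delivered: (11.1 W m⁻²)(8.79×10⁻⁴ m²)(357 s) = 3.483 J.
Photons incident: 3.483 / 6.001×10⁻¹⁹ = 5.804×10¹⁸, i.e. 5.804×10¹⁸/6.022×10²³ = 9.638×10⁻⁶ mol.
Fraction absorbed: 1 − 60.7/100 = 0.3930.
Photons absorbed: 0.3930 × 9.638×10⁻⁶ = 3.788×10⁻⁶ mol.
Product: Φ × n_abs = 0.37 × 3.788×10⁻⁶ = 1.402×10⁻⁶ mol.

1.40×10⁻⁶ mol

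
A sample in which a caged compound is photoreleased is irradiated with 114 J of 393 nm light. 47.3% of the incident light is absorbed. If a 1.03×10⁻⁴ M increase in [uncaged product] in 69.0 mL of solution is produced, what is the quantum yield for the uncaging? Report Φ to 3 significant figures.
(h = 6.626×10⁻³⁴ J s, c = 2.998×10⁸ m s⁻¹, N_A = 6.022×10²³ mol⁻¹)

Φ = 0.0401

Product: (1.03×10⁻⁴ M)(0.069 L) = 7.107×10⁻⁶ mol.
Photon energy at 393 nm: hc/λ = (6.626×10⁻³⁴)(2.998×10⁸)/(393×10⁻⁹) = 5.055×10⁻¹⁹ J.
Photons incident: 114 / 5.055×10⁻¹⁹ = 2.255×10²⁰, i.e. 2.255×10²⁰/6.022×10²³ = 3.745×10⁻⁴ mol.
Photons absorbed: 0.473 × 3.745×10⁻⁴ = 1.771×10⁻⁴ mol.
Φ = 7.107×10⁻⁶ mol / 1.771×10⁻⁴ mol photons = 0.0401.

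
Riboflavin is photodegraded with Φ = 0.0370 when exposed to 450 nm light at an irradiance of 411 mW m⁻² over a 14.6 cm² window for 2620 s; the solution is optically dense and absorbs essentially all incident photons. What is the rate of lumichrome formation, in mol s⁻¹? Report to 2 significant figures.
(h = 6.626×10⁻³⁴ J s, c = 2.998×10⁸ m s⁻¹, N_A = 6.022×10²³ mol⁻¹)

Photon energy at 450 nm: hc/λ = (6.626×10⁻³⁴)(2.998×10⁸)/(450×10⁻⁹) = 4.414×10⁻¹⁹ J.
Energy delivered: (411 mW m⁻²)(14.6×10⁻⁴ m²)(2620 s) = 1.572 J.
Photons incident: 1.572 / 4.414×10⁻¹⁹ = 3.561×10¹⁸, i.e. 3.561×10¹⁸/6.022×10²³ = 5.913×10⁻⁶ mol.
Product formed: 0.0370 × 5.913×10⁻⁶ = 2.188×10⁻⁷ mol.
Rate: 2.188×10⁻⁷ / 2620 s = 8.4×10⁻¹¹ mol s⁻¹.

8.4×10⁻¹¹ mol s⁻¹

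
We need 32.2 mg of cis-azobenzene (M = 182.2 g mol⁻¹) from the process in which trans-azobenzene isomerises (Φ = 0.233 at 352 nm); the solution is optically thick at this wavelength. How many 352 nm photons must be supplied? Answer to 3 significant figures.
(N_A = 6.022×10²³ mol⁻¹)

4.57×10²⁰ photons

Product: 32.2 mg / 182.2 g mol⁻¹ = 1.767×10⁻⁴ mol.
Photons that must be absorbed: 1.767×10⁻⁴ / 0.233 = 7.584×10⁻⁴ mol.
Photon count: 7.584×10⁻⁴ × 6.022×10²³ = 4.57×10²⁰.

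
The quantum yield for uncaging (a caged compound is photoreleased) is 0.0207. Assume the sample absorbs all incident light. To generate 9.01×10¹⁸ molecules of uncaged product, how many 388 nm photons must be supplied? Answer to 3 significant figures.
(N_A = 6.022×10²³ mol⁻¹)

4.35×10²⁰ photons

Product: 9.01×10¹⁸ / 6.022×10²³ = 1.496×10⁻⁵ mol.
Photons that must be absorbed: 1.496×10⁻⁵ / 0.0207 = 7.227×10⁻⁴ mol.
Photon count: 7.227×10⁻⁴ × 6.022×10²³ = 4.35×10²⁰.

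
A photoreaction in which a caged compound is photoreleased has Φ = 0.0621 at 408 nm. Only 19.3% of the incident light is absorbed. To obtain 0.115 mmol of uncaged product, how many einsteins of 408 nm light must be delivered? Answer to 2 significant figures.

0.0096 einstein

Product: 0.115 mmol = 1.15×10⁻⁴ mol.
Photons that must be absorbed: 1.15×10⁻⁴ / 0.0621 = 0.001852 mol.
Incident photons needed: 0.001852 / 0.193 = 0.009596 mol.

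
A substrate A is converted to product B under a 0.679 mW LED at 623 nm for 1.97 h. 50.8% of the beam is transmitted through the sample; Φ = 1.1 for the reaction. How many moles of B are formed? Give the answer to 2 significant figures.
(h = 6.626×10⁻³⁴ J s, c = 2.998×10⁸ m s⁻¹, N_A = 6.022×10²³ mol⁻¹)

Photon energy at 623 nm: hc/λ = (6.626×10⁻³⁴)(2.998×10⁸)/(623×10⁻⁹) = 3.189×10⁻¹⁹ J.
Energy delivered: (0.679 mW)(7092 s) = 4.815 J.
Photons incident: 4.815 / 3.189×10⁻¹⁹ = 1.510×10¹⁹, i.e. 1.510×10¹⁹/6.022×10²³ = 2.507×10⁻⁵ mol.
Fraction absorbed: 1 − 50.8/100 = 0.4920.
Photons absorbed: 0.4920 × 2.507×10⁻⁵ = 1.233×10⁻⁵ mol.
Product: Φ × n_abs = 1.1 × 1.233×10⁻⁵ = 1.356×10⁻⁵ mol.

1.4×10⁻⁵ mol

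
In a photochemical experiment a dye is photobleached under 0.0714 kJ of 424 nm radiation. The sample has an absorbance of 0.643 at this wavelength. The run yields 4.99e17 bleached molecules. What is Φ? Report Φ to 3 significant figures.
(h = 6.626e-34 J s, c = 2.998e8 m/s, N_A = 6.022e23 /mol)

Product: 4.99e17 / 6.022e23 = 8.286e-7 mol.
Photon energy at 424 nm: hc/λ = (6.626e-34)(2.998e8)/(424e-9) = 4.685e-19 J.
Incident energy: 0.0714 kJ = 71.4 J.
Photons incident: 71.4 / 4.685e-19 = 1.524e20, i.e. 1.524e20/6.022e23 = 2.531e-4 mol.
Fraction absorbed: 1 − 10^(−0.643) = 0.7725.
Photons absorbed: 0.7725 × 2.531e-4 = 1.955e-4 mol.
Φ = 8.286e-7 mol / 1.955e-4 mol photons = 0.00424.

Φ = 0.00424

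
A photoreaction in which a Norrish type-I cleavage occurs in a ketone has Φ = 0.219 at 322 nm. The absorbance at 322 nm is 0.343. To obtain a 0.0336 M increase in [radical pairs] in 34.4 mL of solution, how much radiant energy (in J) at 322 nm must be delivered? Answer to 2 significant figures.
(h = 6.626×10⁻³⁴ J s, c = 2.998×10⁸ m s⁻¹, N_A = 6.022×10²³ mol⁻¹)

3600 J

Product: (0.0336 M)(0.0344 L) = 0.001156 mol.
Photons that must be absorbed: 0.001156 / 0.219 = 0.005279 mol.
Fraction absorbed: 1 − 10^(−0.343) = 0.5461.
Incident photons needed: 0.005279 / 0.5461 = 0.009667 mol.
Photon energy: hc/λ = 6.169×10⁻¹⁹ J; per mole, 3.715×10⁵ J mol⁻¹.
Energy required: 0.009667 × 3.715×10⁵ = 3600 J.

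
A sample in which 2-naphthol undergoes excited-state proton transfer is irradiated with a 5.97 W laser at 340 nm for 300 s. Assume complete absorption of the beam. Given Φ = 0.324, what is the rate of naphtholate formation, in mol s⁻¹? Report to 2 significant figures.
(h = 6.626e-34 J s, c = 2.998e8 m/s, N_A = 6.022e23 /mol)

5.5e-6 mol s⁻¹

Photon energy at 340 nm: hc/λ = (6.626e-34)(2.998e8)/(340e-9) = 5.843e-19 J.
Energy delivered: (5.97 W)(300 s) = 1791 J.
Photons incident: 1791 / 5.843e-19 = 3.065e21, i.e. 3.065e21/6.022e23 = 0.005090 mol.
Product formed: 0.324 × 0.005090 = 0.001649 mol.
Rate: 0.001649 / 300 s = 5.5e-6 mol s⁻¹.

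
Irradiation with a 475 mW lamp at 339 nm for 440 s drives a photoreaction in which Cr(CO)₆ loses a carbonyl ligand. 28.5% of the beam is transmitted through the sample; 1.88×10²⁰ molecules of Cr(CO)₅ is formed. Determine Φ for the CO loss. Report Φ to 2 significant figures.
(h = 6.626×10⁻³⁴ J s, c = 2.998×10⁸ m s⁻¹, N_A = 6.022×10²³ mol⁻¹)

Φ = 0.74

Product: 1.88×10²⁰ / 6.022×10²³ = 3.122×10⁻⁴ mol.
Photon energy at 339 nm: hc/λ = (6.626×10⁻³⁴)(2.998×10⁸)/(339×10⁻⁹) = 5.860×10⁻¹⁹ J.
Energy delivered: (475 mW)(440 s) = 209.0 J.
Photons incident: 209.0 / 5.860×10⁻¹⁹ = 3.567×10²⁰, i.e. 3.567×10²⁰/6.022×10²³ = 5.923×10⁻⁴ mol.
Fraction absorbed: 1 − 28.5/100 = 0.7150.
Photons absorbed: 0.7150 × 5.923×10⁻⁴ = 4.235×10⁻⁴ mol.
Φ = 3.122×10⁻⁴ mol / 4.235×10⁻⁴ mol photons = 0.74.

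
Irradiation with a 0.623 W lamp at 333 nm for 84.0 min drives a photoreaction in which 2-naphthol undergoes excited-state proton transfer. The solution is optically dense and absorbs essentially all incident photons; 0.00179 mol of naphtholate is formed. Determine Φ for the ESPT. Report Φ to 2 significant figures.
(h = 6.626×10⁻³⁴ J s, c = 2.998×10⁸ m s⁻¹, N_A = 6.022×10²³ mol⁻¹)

Photon energy at 333 nm: hc/λ = (6.626×10⁻³⁴)(2.998×10⁸)/(333×10⁻⁹) = 5.965×10⁻¹⁹ J.
Energy delivered: (0.623 W)(5040 s) = 3140 J.
Photons incident: 3140 / 5.965×10⁻¹⁹ = 5.264×10²¹, i.e. 5.264×10²¹/6.022×10²³ = 0.008741 mol.
Φ = 0.00179 mol / 0.008741 mol photons = 0.20.

Φ = 0.20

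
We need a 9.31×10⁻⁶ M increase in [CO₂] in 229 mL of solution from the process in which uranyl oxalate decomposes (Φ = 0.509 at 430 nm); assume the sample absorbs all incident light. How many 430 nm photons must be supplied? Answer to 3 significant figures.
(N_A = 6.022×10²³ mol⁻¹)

2.52×10¹⁸ photons

Product: (9.31×10⁻⁶ M)(0.229 L) = 2.132×10⁻⁶ mol.
Photons that must be absorbed: 2.132×10⁻⁶ / 0.509 = 4.189×10⁻⁶ mol.
Photon count: 4.189×10⁻⁶ × 6.022×10²³ = 2.52×10¹⁸.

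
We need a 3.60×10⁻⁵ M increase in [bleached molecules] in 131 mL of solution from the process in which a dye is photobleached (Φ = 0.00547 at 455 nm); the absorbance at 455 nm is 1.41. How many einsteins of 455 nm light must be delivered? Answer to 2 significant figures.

9.0×10⁻⁴ einstein

Product: (3.60×10⁻⁵ M)(0.131 L) = 4.716×10⁻⁶ mol.
Photons that must be absorbed: 4.716×10⁻⁶ / 0.00547 = 8.622×10⁻⁴ mol.
Fraction absorbed: 1 − 10^(−1.41) = 0.9611.
Incident photons needed: 8.622×10⁻⁴ / 0.9611 = 8.971×10⁻⁴ mol.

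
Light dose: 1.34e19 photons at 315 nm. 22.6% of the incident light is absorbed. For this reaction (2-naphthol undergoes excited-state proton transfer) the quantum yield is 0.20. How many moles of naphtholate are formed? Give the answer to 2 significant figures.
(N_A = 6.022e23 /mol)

1.0e-6 mol

Moles of photons: 1.34e19 / 6.022e23 = 2.225e-5 mol.
Photons absorbed: 0.226 × 2.225e-5 = 5.029e-6 mol.
Product: Φ × n_abs = 0.20 × 5.029e-6 = 1.006e-6 mol.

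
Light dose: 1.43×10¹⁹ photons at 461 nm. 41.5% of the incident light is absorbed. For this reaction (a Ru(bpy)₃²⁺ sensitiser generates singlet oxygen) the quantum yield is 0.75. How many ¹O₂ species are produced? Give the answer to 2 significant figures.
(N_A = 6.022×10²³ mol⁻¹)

4.5×10¹⁸ species

Moles of photons: 1.43×10¹⁹ / 6.022×10²³ = 2.375×10⁻⁵ mol.
Photons absorbed: 0.415 × 2.375×10⁻⁵ = 9.856×10⁻⁶ mol.
Product: Φ × n_abs = 0.75 × 9.856×10⁻⁶ = 7.392×10⁻⁶ mol.
As a count: 7.392×10⁻⁶ × 6.022×10²³ = 4.5×10¹⁸.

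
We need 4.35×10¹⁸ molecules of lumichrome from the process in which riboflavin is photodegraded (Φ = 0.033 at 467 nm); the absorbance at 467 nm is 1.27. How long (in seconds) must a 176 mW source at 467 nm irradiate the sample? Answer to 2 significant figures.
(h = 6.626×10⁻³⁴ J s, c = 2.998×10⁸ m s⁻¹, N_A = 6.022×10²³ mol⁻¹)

Product: 4.35×10¹⁸ / 6.022×10²³ = 7.224×10⁻⁶ mol.
Photons that must be absorbed: 7.224×10⁻⁶ / 0.033 = 2.189×10⁻⁴ mol.
Fraction absorbed: 1 − 10^(−1.27) = 0.9463.
Incident photons needed: 2.189×10⁻⁴ / 0.9463 = 2.313×10⁻⁴ mol.
Photon energy: hc/λ = 4.254×10⁻¹⁹ J; per mole, 2.562×10⁵ J mol⁻¹.
Energy required: 2.313×10⁻⁴ × 2.562×10⁵ = 59.26 J.
Time: 59.26 J / 0.176 W = 340 s.

t ≈ 340 s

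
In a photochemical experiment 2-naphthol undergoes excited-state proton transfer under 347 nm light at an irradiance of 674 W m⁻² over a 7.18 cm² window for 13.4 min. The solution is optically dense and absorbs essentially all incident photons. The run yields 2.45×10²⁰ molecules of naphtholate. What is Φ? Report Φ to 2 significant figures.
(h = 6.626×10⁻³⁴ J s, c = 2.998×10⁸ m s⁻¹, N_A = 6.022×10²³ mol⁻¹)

Φ = 0.36

Product: 2.45×10²⁰ / 6.022×10²³ = 4.068×10⁻⁴ mol.
Photon energy at 347 nm: hc/λ = (6.626×10⁻³⁴)(2.998×10⁸)/(347×10⁻⁹) = 5.725×10⁻¹⁹ J.
Energy delivered: (674 W m⁻²)(7.18×10⁻⁴ m²)(804 s) = 389.1 J.
Photons incident: 389.1 / 5.725×10⁻¹⁹ = 6.797×10²⁰, i.e. 6.797×10²⁰/6.022×10²³ = 0.001129 mol.
Φ = 4.068×10⁻⁴ mol / 0.001129 mol photons = 0.36.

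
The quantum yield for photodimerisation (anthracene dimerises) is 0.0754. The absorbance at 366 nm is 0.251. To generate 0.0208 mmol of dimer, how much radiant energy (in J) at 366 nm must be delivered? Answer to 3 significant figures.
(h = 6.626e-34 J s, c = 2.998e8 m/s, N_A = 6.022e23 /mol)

205 J

Product: 0.0208 mmol = 2.08e-5 mol.
Photons that must be absorbed: 2.08e-5 / 0.0754 = 2.759e-4 mol.
Fraction absorbed: 1 − 10^(−0.251) = 0.4390.
Incident photons needed: 2.759e-4 / 0.4390 = 6.285e-4 mol.
Photon energy: hc/λ = 5.428e-19 J; per mole, 3.269e5 J mol⁻¹.
Energy required: 6.285e-4 × 3.269e5 = 205 J.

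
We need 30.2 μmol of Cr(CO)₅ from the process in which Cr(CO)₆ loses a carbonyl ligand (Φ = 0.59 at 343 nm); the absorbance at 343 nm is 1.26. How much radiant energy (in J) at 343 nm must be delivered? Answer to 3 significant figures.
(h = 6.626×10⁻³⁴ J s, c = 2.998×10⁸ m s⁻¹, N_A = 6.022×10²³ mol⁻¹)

18.9 J

Product: 30.2 μmol = 3.02×10⁻⁵ mol.
Photons that must be absorbed: 3.02×10⁻⁵ / 0.59 = 5.119×10⁻⁵ mol.
Fraction absorbed: 1 − 10^(−1.26) = 0.9450.
Incident photons needed: 5.119×10⁻⁵ / 0.9450 = 5.417×10⁻⁵ mol.
Photon energy: hc/λ = 5.791×10⁻¹⁹ J; per mole, 3.487×10⁵ J mol⁻¹.
Energy required: 5.417×10⁻⁵ × 3.487×10⁵ = 18.9 J.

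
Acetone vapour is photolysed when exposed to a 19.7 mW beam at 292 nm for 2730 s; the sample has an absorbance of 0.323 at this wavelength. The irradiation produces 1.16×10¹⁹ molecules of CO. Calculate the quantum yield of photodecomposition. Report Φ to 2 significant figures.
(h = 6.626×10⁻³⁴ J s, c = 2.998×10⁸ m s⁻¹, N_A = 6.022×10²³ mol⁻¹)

Φ = 0.28

Product: 1.16×10¹⁹ / 6.022×10²³ = 1.926×10⁻⁵ mol.
Photon energy at 292 nm: hc/λ = (6.626×10⁻³⁴)(2.998×10⁸)/(292×10⁻⁹) = 6.803×10⁻¹⁹ J.
Energy delivered: (19.7 mW)(2730 s) = 53.78 J.
Photons incident: 53.78 / 6.803×10⁻¹⁹ = 7.905×10¹⁹, i.e. 7.905×10¹⁹/6.022×10²³ = 1.313×10⁻⁴ mol.
Fraction absorbed: 1 − 10^(−0.323) = 0.5247.
Photons absorbed: 0.5247 × 1.313×10⁻⁴ = 6.889×10⁻⁵ mol.
Φ = 1.926×10⁻⁵ mol / 6.889×10⁻⁵ mol photons = 0.28.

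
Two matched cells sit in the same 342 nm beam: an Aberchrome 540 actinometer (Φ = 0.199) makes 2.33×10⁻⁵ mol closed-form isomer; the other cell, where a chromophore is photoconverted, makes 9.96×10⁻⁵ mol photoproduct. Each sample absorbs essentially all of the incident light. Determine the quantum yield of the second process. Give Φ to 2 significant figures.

Φ = 0.85

Photons absorbed by the actinometer: 2.33×10⁻⁵ / 0.199 = 1.171×10⁻⁴ mol.
Φ(unknown) = 9.96×10⁻⁵ / 1.171×10⁻⁴ = 0.85.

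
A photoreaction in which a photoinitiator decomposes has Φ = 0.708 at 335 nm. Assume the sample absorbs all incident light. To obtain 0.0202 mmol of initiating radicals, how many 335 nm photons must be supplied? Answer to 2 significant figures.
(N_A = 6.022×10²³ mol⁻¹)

Product: 0.0202 mmol = 2.02×10⁻⁵ mol.
Photons that must be absorbed: 2.02×10⁻⁵ / 0.708 = 2.853×10⁻⁵ mol.
Photon count: 2.853×10⁻⁵ × 6.022×10²³ = 1.7×10¹⁹.

1.7×10¹⁹ photons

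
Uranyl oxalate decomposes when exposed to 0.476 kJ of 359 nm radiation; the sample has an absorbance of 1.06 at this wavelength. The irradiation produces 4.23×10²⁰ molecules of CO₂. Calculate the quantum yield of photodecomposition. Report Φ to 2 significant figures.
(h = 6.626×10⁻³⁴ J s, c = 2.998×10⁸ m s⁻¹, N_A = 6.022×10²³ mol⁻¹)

Φ = 0.54

Product: 4.23×10²⁰ / 6.022×10²³ = 7.024×10⁻⁴ mol.
Photon energy at 359 nm: hc/λ = (6.626×10⁻³⁴)(2.998×10⁸)/(359×10⁻⁹) = 5.533×10⁻¹⁹ J.
Incident energy: 0.476 kJ = 476 J.
Photons incident: 476 / 5.533×10⁻¹⁹ = 8.603×10²⁰, i.e. 8.603×10²⁰/6.022×10²³ = 0.001429 mol.
Fraction absorbed: 1 − 10^(−1.06) = 0.9129.
Photons absorbed: 0.9129 × 0.001429 = 0.001305 mol.
Φ = 7.024×10⁻⁴ mol / 0.001305 mol photons = 0.54.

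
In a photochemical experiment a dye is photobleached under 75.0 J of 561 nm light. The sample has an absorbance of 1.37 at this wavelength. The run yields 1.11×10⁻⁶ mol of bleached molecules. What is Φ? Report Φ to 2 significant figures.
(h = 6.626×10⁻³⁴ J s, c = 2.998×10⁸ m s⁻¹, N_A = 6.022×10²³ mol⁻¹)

Photon energy at 561 nm: hc/λ = (6.626×10⁻³⁴)(2.998×10⁸)/(561×10⁻⁹) = 3.541×10⁻¹⁹ J.
Photons incident: 75.0 / 3.541×10⁻¹⁹ = 2.118×10²⁰, i.e. 2.118×10²⁰/6.022×10²³ = 3.517×10⁻⁴ mol.
Fraction absorbed: 1 − 10^(−1.37) = 0.9573.
Photons absorbed: 0.9573 × 3.517×10⁻⁴ = 3.367×10⁻⁴ mol.
Φ = 1.11×10⁻⁶ mol / 3.367×10⁻⁴ mol photons = 0.0033.

Φ = 0.0033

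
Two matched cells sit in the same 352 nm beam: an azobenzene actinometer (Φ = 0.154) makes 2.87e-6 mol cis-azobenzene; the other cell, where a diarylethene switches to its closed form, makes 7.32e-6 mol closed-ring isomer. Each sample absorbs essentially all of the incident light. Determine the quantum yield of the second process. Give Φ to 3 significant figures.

Φ = 0.393

Photons absorbed by the actinometer: 2.87e-6 / 0.154 = 1.864e-5 mol.
Φ(unknown) = 7.32e-6 / 1.864e-5 = 0.393.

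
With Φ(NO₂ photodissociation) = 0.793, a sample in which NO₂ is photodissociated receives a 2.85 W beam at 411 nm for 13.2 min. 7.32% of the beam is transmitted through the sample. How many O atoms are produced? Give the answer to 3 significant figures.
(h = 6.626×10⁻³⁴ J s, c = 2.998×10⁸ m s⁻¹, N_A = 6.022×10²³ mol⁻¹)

Photon energy at 411 nm: hc/λ = (6.626×10⁻³⁴)(2.998×10⁸)/(411×10⁻⁹) = 4.833×10⁻¹⁹ J.
Energy delivered: (2.85 W)(792 s) = 2257 J.
Photons incident: 2257 / 4.833×10⁻¹⁹ = 4.670×10²¹, i.e. 4.670×10²¹/6.022×10²³ = 0.007755 mol.
Fraction absorbed: 1 − 7.32/100 = 0.9268.
Photons absorbed: 0.9268 × 0.007755 = 0.007187 mol.
Product: Φ × n_abs = 0.793 × 0.007187 = 0.005699 mol.
As a count: 0.005699 × 6.022×10²³ = 3.43×10²¹.

3.43×10²¹ atoms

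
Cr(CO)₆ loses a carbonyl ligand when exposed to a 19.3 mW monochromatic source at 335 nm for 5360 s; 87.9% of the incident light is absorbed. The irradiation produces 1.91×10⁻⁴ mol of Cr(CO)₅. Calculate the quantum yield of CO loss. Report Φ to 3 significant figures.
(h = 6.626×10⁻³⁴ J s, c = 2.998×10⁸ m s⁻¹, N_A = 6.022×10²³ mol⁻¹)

Photon energy at 335 nm: hc/λ = (6.626×10⁻³⁴)(2.998×10⁸)/(335×10⁻⁹) = 5.930×10⁻¹⁹ J.
Energy delivered: (19.3 mW)(5360 s) = 103.4 J.
Photons incident: 103.4 / 5.930×10⁻¹⁹ = 1.744×10²⁰, i.e. 1.744×10²⁰/6.022×10²³ = 2.896×10⁻⁴ mol.
Photons absorbed: 0.879 × 2.896×10⁻⁴ = 2.546×10⁻⁴ mol.
Φ = 1.91×10⁻⁴ mol / 2.546×10⁻⁴ mol photons = 0.750.

Φ = 0.750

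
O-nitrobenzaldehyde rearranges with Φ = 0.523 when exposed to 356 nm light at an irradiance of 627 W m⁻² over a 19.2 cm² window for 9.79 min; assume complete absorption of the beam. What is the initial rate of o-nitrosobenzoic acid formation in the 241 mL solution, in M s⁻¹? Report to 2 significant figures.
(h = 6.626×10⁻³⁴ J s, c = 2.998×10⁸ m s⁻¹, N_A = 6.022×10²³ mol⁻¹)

Photon energy at 356 nm: hc/λ = (6.626×10⁻³⁴)(2.998×10⁸)/(356×10⁻⁹) = 5.580×10⁻¹⁹ J.
Energy delivered: (627 W m⁻²)(19.2×10⁻⁴ m²)(587.4 s) = 707.1 J.
Photons incident: 707.1 / 5.580×10⁻¹⁹ = 1.267×10²¹, i.e. 1.267×10²¹/6.022×10²³ = 0.002104 mol.
Product formed: 0.523 × 0.002104 = 0.001100 mol.
Rate: 0.001100 mol / (587.4 s × 0.241 L) = 7.8×10⁻⁶ M s⁻¹.

7.8×10⁻⁶ M s⁻¹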